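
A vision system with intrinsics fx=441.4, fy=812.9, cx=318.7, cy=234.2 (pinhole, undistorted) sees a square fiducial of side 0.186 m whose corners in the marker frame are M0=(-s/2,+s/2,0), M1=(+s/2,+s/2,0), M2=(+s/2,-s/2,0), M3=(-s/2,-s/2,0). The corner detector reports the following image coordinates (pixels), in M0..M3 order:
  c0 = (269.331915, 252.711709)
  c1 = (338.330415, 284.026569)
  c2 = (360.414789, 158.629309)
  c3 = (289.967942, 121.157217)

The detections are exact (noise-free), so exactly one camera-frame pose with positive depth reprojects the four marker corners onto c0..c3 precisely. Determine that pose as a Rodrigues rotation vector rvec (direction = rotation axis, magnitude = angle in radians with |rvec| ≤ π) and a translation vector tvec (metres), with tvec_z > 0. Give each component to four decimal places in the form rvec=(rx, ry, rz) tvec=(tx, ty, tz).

rvec=(0.2306, -0.2085, 0.2753) tvec=(-0.0093, -0.0392, 1.1111)

Intrinsics K: fx=441.4, fy=812.9, cx=318.7, cy=234.2
Marker side s = 0.186 m; corners in marker frame (Z=0):
  M0 = (-0.0930, +0.0930, 0)
  M1 = (+0.0930, +0.0930, 0)
  M2 = (+0.0930, -0.0930, 0)
  M3 = (-0.0930, -0.0930, 0)
Detected image corners:
  c0 = (269.331915, 252.711709) px
  c1 = (338.330415, 284.026569) px
  c2 = (360.414789, 158.629309) px
  c3 = (289.967942, 121.157217) px
Planar DLT: solve 8×8 A·h = b for H (H[2,2]=1):
  H  [+440.99410 -59.50809 +315.01875]
  H  [+227.60972 +726.36859 +205.52032]
  H  [+0.21050 +0.17617 +1.00000]
B = K⁻¹H; ‖b₁‖=0.899997, ‖b₂‖=0.899997; λ = 2/(‖b₁‖+‖b₂‖) = 1.111115, sign → tz>0 ⇒ λ=+1.111115
r₁ = λ·B[:,0] = (+0.94122,+0.24372,+0.23389); r₂ = λ·B[:,1] = (-0.29113,+0.93644,+0.19575)
r₃ = r₁×r₂ = (-0.17132,-0.25233,+0.95235); SVD([r₁ r₂ r₃]) → R = UVᵀ:
  R  [+0.94122 -0.29113 -0.17132]
  R  [+0.24372 +0.93644 -0.25233]
  R  [+0.23389 +0.19575 +0.95235]
t = (-0.00927, -0.03920, +1.11111) m
tr R = 2.830017; θ = arccos((tr R − 1)/2) = 0.415267 rad = 23.793°
axis k = ((R−Rᵀ)₃₂, (R−Rᵀ)₁₃, (R−Rᵀ)₂₁) / (2 sinθ) = (+0.555332, -0.502197, +0.662876)
rvec = θ·k = (+0.230611, -0.208546, +0.275271)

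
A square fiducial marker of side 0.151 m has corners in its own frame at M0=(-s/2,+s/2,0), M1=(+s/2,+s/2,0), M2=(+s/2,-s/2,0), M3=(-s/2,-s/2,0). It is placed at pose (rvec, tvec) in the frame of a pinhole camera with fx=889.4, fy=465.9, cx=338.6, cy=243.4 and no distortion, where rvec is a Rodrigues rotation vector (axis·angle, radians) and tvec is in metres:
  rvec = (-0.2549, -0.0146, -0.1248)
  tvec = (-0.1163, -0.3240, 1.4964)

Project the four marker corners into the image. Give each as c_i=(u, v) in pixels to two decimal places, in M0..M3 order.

c0=(229.01, 166.86) c1=(319.39, 161.33) c2=(308.81, 118.87) c3=(220.66, 124.13)

Intrinsics K: fx=889.4, fy=465.9, cx=338.6, cy=243.4
Marker side s = 0.151 m; corners in marker frame (Z=0):
  M0 = (-0.0755, +0.0755, 0)
  M1 = (+0.0755, +0.0755, 0)
  M2 = (+0.0755, -0.0755, 0)
  M3 = (-0.0755, -0.0755, 0)
rvec = (-0.2549, -0.0146, -0.1248), |rvec| = θ = 0.28419 rad = 16.283°
Rodrigues: sinθ=0.28038, 1−cosθ=0.04011; R = I + sinθ·[k]× + (1−cosθ)·[k]×²:
    [+0.99216 +0.12498 +0.00139]
    [-0.12128 +0.96000 +0.25239]
    [+0.03020 -0.25058 +0.96763]
t = (-0.1163, -0.3240, 1.4964) m
M0: Pc = R·M0+t = (-0.18177, -0.24236, +1.47520); u = 889.4·(-0.18177)/1.47520 + 338.6 = 229.0093, v = 465.9·(-0.24236)/1.47520 + 243.4 = 166.8563
M1: Pc = R·M1+t = (-0.03196, -0.26068, +1.47976); u = 889.4·(-0.03196)/1.47976 + 338.6 = 319.3929, v = 465.9·(-0.26068)/1.47976 + 243.4 = 161.3264
M2: Pc = R·M2+t = (-0.05083, -0.40564, +1.51760); u = 889.4·(-0.05083)/1.51760 + 338.6 = 308.8121, v = 465.9·(-0.40564)/1.51760 + 243.4 = 118.8705
M3: Pc = R·M3+t = (-0.20064, -0.38732, +1.51304); u = 889.4·(-0.20064)/1.51304 + 338.6 = 220.6569, v = 465.9·(-0.38732)/1.51304 + 243.4 = 124.1341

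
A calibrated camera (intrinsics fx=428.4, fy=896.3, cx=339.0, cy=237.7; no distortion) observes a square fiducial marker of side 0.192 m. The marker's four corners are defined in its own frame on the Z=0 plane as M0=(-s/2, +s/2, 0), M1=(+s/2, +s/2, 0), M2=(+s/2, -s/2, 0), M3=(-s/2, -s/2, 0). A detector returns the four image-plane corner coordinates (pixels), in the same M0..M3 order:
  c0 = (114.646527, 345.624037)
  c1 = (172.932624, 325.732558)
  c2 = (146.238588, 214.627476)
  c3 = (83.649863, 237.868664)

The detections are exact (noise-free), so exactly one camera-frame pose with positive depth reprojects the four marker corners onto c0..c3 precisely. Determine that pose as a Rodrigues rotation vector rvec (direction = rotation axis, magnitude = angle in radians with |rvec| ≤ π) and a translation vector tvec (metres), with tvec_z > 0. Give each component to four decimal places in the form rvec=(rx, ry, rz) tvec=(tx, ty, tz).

rvec=(0.5553, 0.0524, -0.1884) tvec=(-0.6208, 0.0645, 1.2706)

Intrinsics K: fx=428.4, fy=896.3, cx=339.0, cy=237.7
Marker side s = 0.192 m; corners in marker frame (Z=0):
  M0 = (-0.0960, +0.0960, 0)
  M1 = (+0.0960, +0.0960, 0)
  M2 = (+0.0960, -0.0960, 0)
  M3 = (-0.0960, -0.0960, 0)
Detected image corners:
  c0 = (114.646527, 345.624037) px
  c1 = (172.932624, 325.732558) px
  c2 = (146.238588, 214.627476) px
  c3 = (83.649863, 237.868664) px
Planar DLT: solve 8×8 A·h = b for H (H[2,2]=1):
  H  [+304.12780 +203.16239 +129.70347]
  H  [-134.15921 +684.64541 +283.19039]
  H  [-0.07893 +0.40846 +1.00000]
B = K⁻¹H; ‖b₁‖=0.787000, ‖b₂‖=0.787000; λ = 2/(‖b₁‖+‖b₂‖) = 1.270648, sign → tz>0 ⇒ λ=+1.270648
r₁ = λ·B[:,0] = (+0.98142,-0.16359,-0.10029); r₂ = λ·B[:,1] = (+0.19189,+0.83295,+0.51901)
r₃ = r₁×r₂ = (-0.00137,-0.52861,+0.84886); SVD([r₁ r₂ r₃]) → R = UVᵀ:
  R  [+0.98142 +0.19189 -0.00137]
  R  [-0.16359 +0.83295 -0.52861]
  R  [-0.10029 +0.51901 +0.84886]
t = (-0.62078, +0.06449, +1.27065) m
tr R = 2.663232; θ = arccos((tr R − 1)/2) = 0.588785 rad = 33.735°
axis k = ((R−Rᵀ)₃₂, (R−Rᵀ)₁₃, (R−Rᵀ)₂₁) / (2 sinθ) = (+0.943205, +0.089066, -0.320049)
rvec = θ·k = (+0.555345, +0.052441, -0.188440)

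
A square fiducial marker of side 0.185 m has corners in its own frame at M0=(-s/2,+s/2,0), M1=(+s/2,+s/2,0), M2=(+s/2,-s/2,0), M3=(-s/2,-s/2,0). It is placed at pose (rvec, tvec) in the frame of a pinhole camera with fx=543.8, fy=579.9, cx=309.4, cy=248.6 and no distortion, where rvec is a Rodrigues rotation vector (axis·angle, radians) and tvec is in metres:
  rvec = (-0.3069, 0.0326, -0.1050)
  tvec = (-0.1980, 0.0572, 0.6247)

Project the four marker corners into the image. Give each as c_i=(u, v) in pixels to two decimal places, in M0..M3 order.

c0=(54.05, 398.75) c1=(220.80, 380.02) c2=(213.26, 212.56) c3=(60.85, 230.45)

Intrinsics K: fx=543.8, fy=579.9, cx=309.4, cy=248.6
Marker side s = 0.185 m; corners in marker frame (Z=0):
  M0 = (-0.0925, +0.0925, 0)
  M1 = (+0.0925, +0.0925, 0)
  M2 = (+0.0925, -0.0925, 0)
  M3 = (-0.0925, -0.0925, 0)
rvec = (-0.3069, 0.0326, -0.1050), |rvec| = θ = 0.32600 rad = 18.678°
Rodrigues: sinθ=0.32026, 1−cosθ=0.05267; R = I + sinθ·[k]× + (1−cosθ)·[k]×²:
    [+0.99401 +0.09819 +0.04800]
    [-0.10811 +0.94786 +0.29980]
    [-0.01606 -0.30319 +0.95280]
t = (-0.1980, 0.0572, 0.6247) m
M0: Pc = R·M0+t = (-0.28086, +0.15488, +0.59814); u = 543.8·(-0.28086)/0.59814 + 309.4 = 54.0529, v = 579.9·(+0.15488)/0.59814 + 248.6 = 398.7540
M1: Pc = R·M1+t = (-0.09697, +0.13488, +0.59517); u = 543.8·(-0.09697)/0.59517 + 309.4 = 220.7983, v = 579.9·(+0.13488)/0.59517 + 248.6 = 380.0164
M2: Pc = R·M2+t = (-0.11514, -0.04048, +0.65126); u = 543.8·(-0.11514)/0.65126 + 309.4 = 213.2611, v = 579.9·(-0.04048)/0.65126 + 248.6 = 212.5583
M3: Pc = R·M3+t = (-0.29903, -0.02048, +0.65423); u = 543.8·(-0.29903)/0.65423 + 309.4 = 60.8456, v = 579.9·(-0.02048)/0.65423 + 248.6 = 230.4496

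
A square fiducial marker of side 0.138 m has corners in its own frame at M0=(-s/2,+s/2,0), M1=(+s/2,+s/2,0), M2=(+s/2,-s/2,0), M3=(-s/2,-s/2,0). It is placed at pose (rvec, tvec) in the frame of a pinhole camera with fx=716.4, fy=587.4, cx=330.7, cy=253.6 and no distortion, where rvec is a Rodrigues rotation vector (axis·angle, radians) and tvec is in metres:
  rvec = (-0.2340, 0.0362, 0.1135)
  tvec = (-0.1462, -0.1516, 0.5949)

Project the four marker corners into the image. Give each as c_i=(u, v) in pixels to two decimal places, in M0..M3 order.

c0=(56.73, 160.45) c1=(224.03, 174.56) c2=(248.54, 49.69) c3=(89.59, 37.68)

Intrinsics K: fx=716.4, fy=587.4, cx=330.7, cy=253.6
Marker side s = 0.138 m; corners in marker frame (Z=0):
  M0 = (-0.0690, +0.0690, 0)
  M1 = (+0.0690, +0.0690, 0)
  M2 = (+0.0690, -0.0690, 0)
  M3 = (-0.0690, -0.0690, 0)
rvec = (-0.2340, 0.0362, 0.1135), |rvec| = θ = 0.26258 rad = 15.045°
Rodrigues: sinθ=0.25957, 1−cosθ=0.03428; R = I + sinθ·[k]× + (1−cosθ)·[k]×²:
    [+0.99294 -0.11641 +0.02258]
    [+0.10799 +0.96637 +0.23336]
    [-0.04899 -0.22928 +0.97213]
t = (-0.1462, -0.1516, 0.5949) m
M0: Pc = R·M0+t = (-0.22275, -0.09237, +0.58246); u = 716.4·(-0.22275)/0.58246 + 330.7 = 56.7329, v = 587.4·(-0.09237)/0.58246 + 253.6 = 160.4452
M1: Pc = R·M1+t = (-0.08572, -0.07747, +0.57570); u = 716.4·(-0.08572)/0.57570 + 330.7 = 224.0311, v = 587.4·(-0.07747)/0.57570 + 253.6 = 174.5566
M2: Pc = R·M2+t = (-0.06965, -0.21083, +0.60734); u = 716.4·(-0.06965)/0.60734 + 330.7 = 248.5377, v = 587.4·(-0.21083)/0.60734 + 253.6 = 49.6932
M3: Pc = R·M3+t = (-0.20668, -0.22573, +0.61410); u = 716.4·(-0.20668)/0.61410 + 330.7 = 89.5894, v = 587.4·(-0.22573)/0.61410 + 253.6 = 37.6834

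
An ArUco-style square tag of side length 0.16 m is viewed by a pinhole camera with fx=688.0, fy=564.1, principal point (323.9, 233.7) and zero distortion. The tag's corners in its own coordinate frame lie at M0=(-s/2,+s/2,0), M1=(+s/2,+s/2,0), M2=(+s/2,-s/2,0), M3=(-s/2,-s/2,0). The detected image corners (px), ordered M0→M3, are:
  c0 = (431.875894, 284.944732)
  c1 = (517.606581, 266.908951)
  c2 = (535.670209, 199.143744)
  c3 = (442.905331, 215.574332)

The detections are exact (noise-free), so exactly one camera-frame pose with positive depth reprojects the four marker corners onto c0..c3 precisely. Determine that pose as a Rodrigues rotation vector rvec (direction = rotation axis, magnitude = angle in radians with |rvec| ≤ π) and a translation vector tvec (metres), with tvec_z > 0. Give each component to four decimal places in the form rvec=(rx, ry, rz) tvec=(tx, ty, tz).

Intrinsics K: fx=688.0, fy=564.1, cx=323.9, cy=233.7
Marker side s = 0.16 m; corners in marker frame (Z=0):
  M0 = (-0.0800, +0.0800, 0)
  M1 = (+0.0800, +0.0800, 0)
  M2 = (+0.0800, -0.0800, 0)
  M3 = (-0.0800, -0.0800, 0)
Detected image corners:
  c0 = (431.875894, 284.944732) px
  c1 = (517.606581, 266.908951) px
  c2 = (535.670209, 199.143744) px
  c3 = (442.905331, 215.574332) px
Planar DLT: solve 8×8 A·h = b for H (H[2,2]=1):
  H  [+692.61512 +168.15863 +482.70666]
  H  [-39.86272 +558.56295 +242.92576]
  H  [+0.28166 +0.53851 +1.00000]
B = K⁻¹H; ‖b₁‖=0.937282, ‖b₂‖=0.937282; λ = 2/(‖b₁‖+‖b₂‖) = 1.066915, sign → tz>0 ⇒ λ=+1.066915
r₁ = λ·B[:,0] = (+0.93260,-0.19989,+0.30051); r₂ = λ·B[:,1] = (-0.00972,+0.81842,+0.57454)
r₃ = r₁×r₂ = (-0.36078,-0.53874,+0.76131); SVD([r₁ r₂ r₃]) → R = UVᵀ:
  R  [+0.93260 -0.00972 -0.36078]
  R  [-0.19989 +0.81842 -0.53874]
  R  [+0.30051 +0.57454 +0.76131]
t = (+0.24627, +0.01745, +1.06692) m
tr R = 2.512325; θ = arccos((tr R − 1)/2) = 0.713367 rad = 40.873°
axis k = ((R−Rᵀ)₃₂, (R−Rᵀ)₁₃, (R−Rᵀ)₂₁) / (2 sinθ) = (+0.850635, -0.505277, -0.145309)
rvec = θ·k = (+0.606816, -0.360448, -0.103659)

rvec=(0.6068, -0.3604, -0.1037) tvec=(0.2463, 0.0174, 1.0669)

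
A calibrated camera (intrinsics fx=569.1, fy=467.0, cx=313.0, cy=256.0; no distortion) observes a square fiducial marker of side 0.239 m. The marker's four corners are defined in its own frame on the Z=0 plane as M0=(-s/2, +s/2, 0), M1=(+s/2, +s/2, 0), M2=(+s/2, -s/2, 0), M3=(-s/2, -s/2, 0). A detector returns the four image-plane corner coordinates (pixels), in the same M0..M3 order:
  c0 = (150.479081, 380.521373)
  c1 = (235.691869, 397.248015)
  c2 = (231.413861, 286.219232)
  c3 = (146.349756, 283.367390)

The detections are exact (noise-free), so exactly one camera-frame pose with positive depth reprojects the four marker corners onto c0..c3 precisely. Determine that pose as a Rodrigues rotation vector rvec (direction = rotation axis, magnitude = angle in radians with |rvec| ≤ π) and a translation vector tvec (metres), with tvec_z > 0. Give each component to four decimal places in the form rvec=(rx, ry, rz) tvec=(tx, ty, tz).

Intrinsics K: fx=569.1, fy=467.0, cx=313.0, cy=256.0
Marker side s = 0.239 m; corners in marker frame (Z=0):
  M0 = (-0.1195, +0.1195, 0)
  M1 = (+0.1195, +0.1195, 0)
  M2 = (+0.1195, -0.1195, 0)
  M3 = (-0.1195, -0.1195, 0)
Detected image corners:
  c0 = (150.479081, 380.521373) px
  c1 = (235.691869, 397.248015) px
  c2 = (231.413861, 286.219232) px
  c3 = (146.349756, 283.367390) px
Planar DLT: solve 8×8 A·h = b for H (H[2,2]=1):
  H  [+249.34865 +21.44939 +188.14190]
  H  [-147.47507 +440.43366 +336.63808]
  H  [-0.55963 +0.02032 +1.00000]
B = K⁻¹H; ‖b₁‖=0.932570, ‖b₂‖=0.932570; λ = 2/(‖b₁‖+‖b₂‖) = 1.072306, sign → tz>0 ⇒ λ=+1.072306
r₁ = λ·B[:,0] = (+0.79987,-0.00967,-0.60009); r₂ = λ·B[:,1] = (+0.02843,+0.99936,+0.02179)
r₃ = r₁×r₂ = (+0.59950,-0.03449,+0.79963); SVD([r₁ r₂ r₃]) → R = UVᵀ:
  R  [+0.79987 +0.02843 +0.59950]
  R  [-0.00967 +0.99936 -0.03449]
  R  [-0.60009 +0.02179 +0.79963]
t = (-0.23526, +0.18516, +1.07231) m
tr R = 2.598863; θ = arccos((tr R − 1)/2) = 0.644448 rad = 36.924°
axis k = ((R−Rᵀ)₃₂, (R−Rᵀ)₁₃, (R−Rᵀ)₂₁) / (2 sinθ) = (+0.046846, +0.998399, -0.031707)
rvec = θ·k = (+0.030190, +0.643416, -0.020433)

rvec=(0.0302, 0.6434, -0.0204) tvec=(-0.2353, 0.1852, 1.0723)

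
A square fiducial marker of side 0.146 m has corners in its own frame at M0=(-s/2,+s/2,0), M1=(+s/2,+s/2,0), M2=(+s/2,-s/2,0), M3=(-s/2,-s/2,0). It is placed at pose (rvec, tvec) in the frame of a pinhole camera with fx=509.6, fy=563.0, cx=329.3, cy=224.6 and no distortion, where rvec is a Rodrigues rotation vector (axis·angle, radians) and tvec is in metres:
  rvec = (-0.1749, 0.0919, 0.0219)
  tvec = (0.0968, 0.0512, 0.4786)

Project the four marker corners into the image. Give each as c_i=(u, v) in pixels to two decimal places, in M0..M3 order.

Intrinsics K: fx=509.6, fy=563.0, cx=329.3, cy=224.6
Marker side s = 0.146 m; corners in marker frame (Z=0):
  M0 = (-0.0730, +0.0730, 0)
  M1 = (+0.0730, +0.0730, 0)
  M2 = (+0.0730, -0.0730, 0)
  M3 = (-0.0730, -0.0730, 0)
rvec = (-0.1749, 0.0919, 0.0219), |rvec| = θ = 0.19878 rad = 11.390°
Rodrigues: sinθ=0.19748, 1−cosθ=0.01969; R = I + sinθ·[k]× + (1−cosθ)·[k]×²:
    [+0.99555 -0.02977 +0.08939]
    [+0.01375 +0.98452 +0.17475]
    [-0.09320 -0.17275 +0.98055]
t = (0.0968, 0.0512, 0.4786) m
M0: Pc = R·M0+t = (+0.02195, +0.12207, +0.47279); u = 509.6·(+0.02195)/0.47279 + 329.3 = 352.9607, v = 563.0·(+0.12207)/0.47279 + 224.6 = 369.9559
M1: Pc = R·M1+t = (+0.16730, +0.12407, +0.45919); u = 509.6·(+0.16730)/0.45919 + 329.3 = 514.9707, v = 563.0·(+0.12407)/0.45919 + 224.6 = 376.7241
M2: Pc = R·M2+t = (+0.17165, -0.01967, +0.48441); u = 509.6·(+0.17165)/0.48441 + 329.3 = 509.8755, v = 563.0·(-0.01967)/0.48441 + 224.6 = 201.7430
M3: Pc = R·M3+t = (+0.02630, -0.02167, +0.49801); u = 509.6·(+0.02630)/0.49801 + 329.3 = 356.2094, v = 563.0·(-0.02167)/0.49801 + 224.6 = 200.0988

c0=(352.96, 369.96) c1=(514.97, 376.72) c2=(509.88, 201.74) c3=(356.21, 200.10)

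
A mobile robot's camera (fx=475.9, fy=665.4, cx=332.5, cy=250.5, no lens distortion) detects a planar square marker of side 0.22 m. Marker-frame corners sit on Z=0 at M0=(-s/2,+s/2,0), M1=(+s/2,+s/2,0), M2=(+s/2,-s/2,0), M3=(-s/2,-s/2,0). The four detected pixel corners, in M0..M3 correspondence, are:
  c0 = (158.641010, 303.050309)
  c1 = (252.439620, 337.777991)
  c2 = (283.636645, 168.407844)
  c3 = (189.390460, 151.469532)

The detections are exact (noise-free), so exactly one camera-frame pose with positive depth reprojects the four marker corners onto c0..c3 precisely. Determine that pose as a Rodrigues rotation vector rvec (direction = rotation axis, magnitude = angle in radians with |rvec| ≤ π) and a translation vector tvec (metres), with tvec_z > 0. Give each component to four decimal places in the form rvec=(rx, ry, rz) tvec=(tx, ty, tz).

rvec=(-0.1706, 0.4251, 0.2053) tvec=(-0.2106, -0.0162, 0.8813)

Intrinsics K: fx=475.9, fy=665.4, cx=332.5, cy=250.5
Marker side s = 0.22 m; corners in marker frame (Z=0):
  M0 = (-0.1100, +0.1100, 0)
  M1 = (+0.1100, +0.1100, 0)
  M2 = (+0.1100, -0.1100, 0)
  M3 = (-0.1100, -0.1100, 0)
Detected image corners:
  c0 = (158.641010, 303.050309) px
  c1 = (252.439620, 337.777991) px
  c2 = (283.636645, 168.407844) px
  c3 = (189.390460, 151.469532) px
Planar DLT: solve 8×8 A·h = b for H (H[2,2]=1):
  H  [+320.89577 -171.03272 +218.76888]
  H  [+1.09245 +694.36685 +238.28193]
  H  [-0.48182 -0.13708 +1.00000]
B = K⁻¹H; ‖b₁‖=1.134731, ‖b₂‖=1.134731; λ = 2/(‖b₁‖+‖b₂‖) = 0.881266, sign → tz>0 ⇒ λ=+0.881266
r₁ = λ·B[:,0] = (+0.89089,+0.16130,-0.42461); r₂ = λ·B[:,1] = (-0.23231,+0.96511,-0.12081)
r₃ = r₁×r₂ = (+0.39031,+0.20627,+0.89728); SVD([r₁ r₂ r₃]) → R = UVᵀ:
  R  [+0.89089 -0.23231 +0.39031]
  R  [+0.16130 +0.96511 +0.20627]
  R  [-0.42461 -0.12081 +0.89728]
t = (-0.21061, -0.01618, +0.88127) m
tr R = 2.753285; θ = arccos((tr R − 1)/2) = 0.501957 rad = 28.760°
axis k = ((R−Rᵀ)₃₂, (R−Rᵀ)₁₃, (R−Rᵀ)₂₁) / (2 sinθ) = (-0.339894, +0.846854, +0.409035)
rvec = θ·k = (-0.170612, +0.425084, +0.205318)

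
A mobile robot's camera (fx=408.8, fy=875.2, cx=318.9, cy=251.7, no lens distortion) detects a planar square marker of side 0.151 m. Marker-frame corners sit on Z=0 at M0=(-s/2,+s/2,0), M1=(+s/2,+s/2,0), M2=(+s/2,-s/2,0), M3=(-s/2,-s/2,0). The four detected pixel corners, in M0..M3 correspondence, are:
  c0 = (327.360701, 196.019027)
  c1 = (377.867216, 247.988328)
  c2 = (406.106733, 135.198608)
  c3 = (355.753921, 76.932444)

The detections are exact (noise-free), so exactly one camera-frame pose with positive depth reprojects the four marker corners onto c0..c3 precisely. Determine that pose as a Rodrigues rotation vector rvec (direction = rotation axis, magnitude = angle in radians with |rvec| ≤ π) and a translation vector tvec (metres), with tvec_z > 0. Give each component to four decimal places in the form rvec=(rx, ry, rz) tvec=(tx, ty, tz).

Intrinsics K: fx=408.8, fy=875.2, cx=318.9, cy=251.7
Marker side s = 0.151 m; corners in marker frame (Z=0):
  M0 = (-0.0755, +0.0755, 0)
  M1 = (+0.0755, +0.0755, 0)
  M2 = (+0.0755, -0.0755, 0)
  M3 = (-0.0755, -0.0755, 0)
Detected image corners:
  c0 = (327.360701, 196.019027) px
  c1 = (377.867216, 247.988328) px
  c2 = (406.106733, 135.198608) px
  c3 = (355.753921, 76.932444) px
Planar DLT: solve 8×8 A·h = b for H (H[2,2]=1):
  H  [+440.88109 -134.89055 +367.17366]
  H  [+412.60394 +790.87890 +165.26903]
  H  [+0.29147 +0.14348 +1.00000]
B = K⁻¹H; ‖b₁‖=0.979579, ‖b₂‖=0.979579; λ = 2/(‖b₁‖+‖b₂‖) = 1.020847, sign → tz>0 ⇒ λ=+1.020847
r₁ = λ·B[:,0] = (+0.86884,+0.39569,+0.29755); r₂ = λ·B[:,1] = (-0.45110,+0.88037,+0.14647)
r₃ = r₁×r₂ = (-0.20400,-0.26149,+0.94340); SVD([r₁ r₂ r₃]) → R = UVᵀ:
  R  [+0.86884 -0.45110 -0.20400]
  R  [+0.39569 +0.88037 -0.26149]
  R  [+0.29755 +0.14647 +0.94340]
t = (+0.12055, -0.10081, +1.02085) m
tr R = 2.692618; θ = arccos((tr R − 1)/2) = 0.561779 rad = 32.188°
axis k = ((R−Rᵀ)₃₂, (R−Rᵀ)₁₃, (R−Rᵀ)₂₁) / (2 sinθ) = (+0.382917, -0.470765, +0.794830)
rvec = θ·k = (+0.215115, -0.264466, +0.446519)

rvec=(0.2151, -0.2645, 0.4465) tvec=(0.1205, -0.1008, 1.0208)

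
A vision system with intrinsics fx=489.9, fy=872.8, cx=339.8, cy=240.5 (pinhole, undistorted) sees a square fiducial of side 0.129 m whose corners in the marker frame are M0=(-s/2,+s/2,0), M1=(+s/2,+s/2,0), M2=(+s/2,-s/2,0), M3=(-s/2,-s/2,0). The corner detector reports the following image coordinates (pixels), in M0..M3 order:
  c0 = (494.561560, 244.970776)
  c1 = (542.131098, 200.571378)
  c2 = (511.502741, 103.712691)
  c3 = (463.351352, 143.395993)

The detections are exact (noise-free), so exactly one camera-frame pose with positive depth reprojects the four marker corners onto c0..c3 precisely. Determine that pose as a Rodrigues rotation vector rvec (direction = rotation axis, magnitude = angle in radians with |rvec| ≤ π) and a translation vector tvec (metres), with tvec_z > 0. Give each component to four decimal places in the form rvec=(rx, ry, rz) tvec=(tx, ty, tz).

Intrinsics K: fx=489.9, fy=872.8, cx=339.8, cy=240.5
Marker side s = 0.129 m; corners in marker frame (Z=0):
  M0 = (-0.0645, +0.0645, 0)
  M1 = (+0.0645, +0.0645, 0)
  M2 = (+0.0645, -0.0645, 0)
  M3 = (-0.0645, -0.0645, 0)
Detected image corners:
  c0 = (494.561560, 244.970776) px
  c1 = (542.131098, 200.571378) px
  c2 = (511.502741, 103.712691) px
  c3 = (463.351352, 143.395993) px
Planar DLT: solve 8×8 A·h = b for H (H[2,2]=1):
  H  [+532.27147 +182.86261 +503.26901]
  H  [-270.24659 +749.19414 +172.36673]
  H  [+0.32064 -0.11290 +1.00000]
B = K⁻¹H; ‖b₁‖=1.003920, ‖b₂‖=1.003920; λ = 2/(‖b₁‖+‖b₂‖) = 0.996095, sign → tz>0 ⇒ λ=+0.996095
r₁ = λ·B[:,0] = (+0.86072,-0.39643,+0.31938); r₂ = λ·B[:,1] = (+0.44981,+0.88602,-0.11246)
r₃ = r₁×r₂ = (-0.23840,+0.24046,+0.94093); SVD([r₁ r₂ r₃]) → R = UVᵀ:
  R  [+0.86072 +0.44981 -0.23840]
  R  [-0.39643 +0.88602 +0.24046]
  R  [+0.31938 -0.11246 +0.94093]
t = (+0.33238, -0.07776, +0.99610) m
tr R = 2.687664; θ = arccos((tr R − 1)/2) = 0.566411 rad = 32.453°
axis k = ((R−Rᵀ)₃₂, (R−Rᵀ)₁₃, (R−Rᵀ)₂₁) / (2 sinθ) = (-0.328838, -0.519731, -0.788508)
rvec = θ·k = (-0.186258, -0.294381, -0.446620)

rvec=(-0.1863, -0.2944, -0.4466) tvec=(0.3324, -0.0778, 0.9961)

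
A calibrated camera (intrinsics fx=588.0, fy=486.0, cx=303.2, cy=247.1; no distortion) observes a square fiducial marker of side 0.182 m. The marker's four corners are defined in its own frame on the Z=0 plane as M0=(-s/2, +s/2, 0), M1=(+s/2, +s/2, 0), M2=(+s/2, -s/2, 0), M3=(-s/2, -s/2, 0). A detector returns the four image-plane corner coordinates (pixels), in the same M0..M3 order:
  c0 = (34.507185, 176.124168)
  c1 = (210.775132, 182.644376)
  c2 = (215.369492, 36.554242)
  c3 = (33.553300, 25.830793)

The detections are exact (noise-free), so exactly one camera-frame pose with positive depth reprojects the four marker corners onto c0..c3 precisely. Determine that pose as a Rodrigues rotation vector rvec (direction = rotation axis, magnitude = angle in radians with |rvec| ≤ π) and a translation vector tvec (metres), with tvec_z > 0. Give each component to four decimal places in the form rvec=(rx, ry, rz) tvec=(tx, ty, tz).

Intrinsics K: fx=588.0, fy=486.0, cx=303.2, cy=247.1
Marker side s = 0.182 m; corners in marker frame (Z=0):
  M0 = (-0.0910, +0.0910, 0)
  M1 = (+0.0910, +0.0910, 0)
  M2 = (+0.0910, -0.0910, 0)
  M3 = (-0.0910, -0.0910, 0)
Detected image corners:
  c0 = (34.507185, 176.124168) px
  c1 = (210.775132, 182.644376) px
  c2 = (215.369492, 36.554242) px
  c3 = (33.553300, 25.830793) px
Planar DLT: solve 8×8 A·h = b for H (H[2,2]=1):
  H  [+1001.52950 +11.01623 +124.72522]
  H  [+62.54864 +832.17035 +106.50367]
  H  [+0.14585 +0.17175 +1.00000]
B = K⁻¹H; ‖b₁‖=1.635504, ‖b₂‖=1.635504; λ = 2/(‖b₁‖+‖b₂‖) = 0.611432, sign → tz>0 ⇒ λ=+0.611432
r₁ = λ·B[:,0] = (+0.99546,+0.03335,+0.08918); r₂ = λ·B[:,1] = (-0.04269,+0.99355,+0.10501)
r₃ = r₁×r₂ = (-0.08510,-0.10834,+0.99046); SVD([r₁ r₂ r₃]) → R = UVᵀ:
  R  [+0.99546 -0.04269 -0.08510]
  R  [+0.03335 +0.99355 -0.10834]
  R  [+0.08918 +0.10501 +0.99046]
t = (-0.18559, -0.17688, +0.61143) m
tr R = 2.979475; θ = arccos((tr R − 1)/2) = 0.143387 rad = 8.215°
axis k = ((R−Rᵀ)₃₂, (R−Rᵀ)₁₃, (R−Rᵀ)₂₁) / (2 sinθ) = (+0.746545, -0.609811, +0.266085)
rvec = θ·k = (+0.107045, -0.087439, +0.038153)

rvec=(0.1070, -0.0874, 0.0382) tvec=(-0.1856, -0.1769, 0.6114)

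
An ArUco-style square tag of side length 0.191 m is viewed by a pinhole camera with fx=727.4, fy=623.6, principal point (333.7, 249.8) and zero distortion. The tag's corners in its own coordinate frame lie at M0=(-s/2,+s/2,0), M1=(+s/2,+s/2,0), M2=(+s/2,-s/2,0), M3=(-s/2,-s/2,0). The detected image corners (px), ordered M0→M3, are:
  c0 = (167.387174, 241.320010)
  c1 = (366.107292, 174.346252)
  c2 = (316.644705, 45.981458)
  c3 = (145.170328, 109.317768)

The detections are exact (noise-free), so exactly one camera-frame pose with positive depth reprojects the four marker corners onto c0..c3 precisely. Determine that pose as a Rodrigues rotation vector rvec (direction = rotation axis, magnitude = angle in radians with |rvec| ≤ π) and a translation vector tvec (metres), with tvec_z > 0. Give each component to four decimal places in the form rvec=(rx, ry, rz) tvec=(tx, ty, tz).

rvec=(-0.4952, 0.2397, -0.3112) tvec=(-0.0829, -0.1218, 0.6850)

Intrinsics K: fx=727.4, fy=623.6, cx=333.7, cy=249.8
Marker side s = 0.191 m; corners in marker frame (Z=0):
  M0 = (-0.0955, +0.0955, 0)
  M1 = (+0.0955, +0.0955, 0)
  M2 = (+0.0955, -0.0955, 0)
  M3 = (-0.0955, -0.0955, 0)
Detected image corners:
  c0 = (167.387174, 241.320010) px
  c1 = (366.107292, 174.346252) px
  c2 = (316.644705, 45.981458) px
  c3 = (145.170328, 109.317768) px
Planar DLT: solve 8×8 A·h = b for H (H[2,2]=1):
  H  [+909.82315 +4.90941 +245.65169]
  H  [-371.61925 +577.81448 +138.89250]
  H  [-0.21827 -0.72840 +1.00000]
B = K⁻¹H; ‖b₁‖=1.459859, ‖b₂‖=1.459859; λ = 2/(‖b₁‖+‖b₂‖) = 0.684997, sign → tz>0 ⇒ λ=+0.684997
r₁ = λ·B[:,0] = (+0.92538,-0.34832,-0.14951); r₂ = λ·B[:,1] = (+0.23352,+0.83457,-0.49895)
r₃ = r₁×r₂ = (+0.29857,+0.42681,+0.85363); SVD([r₁ r₂ r₃]) → R = UVᵀ:
  R  [+0.92538 +0.23352 +0.29857]
  R  [-0.34832 +0.83457 +0.42681]
  R  [-0.14951 -0.49895 +0.85363]
t = (-0.08292, -0.12183, +0.68500) m
tr R = 2.613584; θ = arccos((tr R − 1)/2) = 0.632094 rad = 36.216°
axis k = ((R−Rᵀ)₃₂, (R−Rᵀ)₁₃, (R−Rᵀ)₂₁) / (2 sinθ) = (-0.783432, +0.379197, -0.492386)
rvec = θ·k = (-0.495203, +0.239688, -0.311234)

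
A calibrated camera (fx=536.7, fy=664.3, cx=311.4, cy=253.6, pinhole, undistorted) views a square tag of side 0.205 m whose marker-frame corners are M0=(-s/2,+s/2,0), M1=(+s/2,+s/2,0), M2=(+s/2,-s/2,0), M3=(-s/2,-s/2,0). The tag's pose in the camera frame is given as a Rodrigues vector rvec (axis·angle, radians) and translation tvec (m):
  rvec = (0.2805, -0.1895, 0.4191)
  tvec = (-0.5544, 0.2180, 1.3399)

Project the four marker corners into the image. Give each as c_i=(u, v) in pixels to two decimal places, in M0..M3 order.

c0=(34.86, 387.32) c1=(115.68, 419.25) c2=(143.72, 336.07) c3=(61.04, 299.86)

Intrinsics K: fx=536.7, fy=664.3, cx=311.4, cy=253.6
Marker side s = 0.205 m; corners in marker frame (Z=0):
  M0 = (-0.1025, +0.1025, 0)
  M1 = (+0.1025, +0.1025, 0)
  M2 = (+0.1025, -0.1025, 0)
  M3 = (-0.1025, -0.1025, 0)
rvec = (0.2805, -0.1895, 0.4191), |rvec| = θ = 0.53873 rad = 30.867°
Rodrigues: sinθ=0.51305, 1−cosθ=0.14164; R = I + sinθ·[k]× + (1−cosθ)·[k]×²:
    [+0.89676 -0.42506 -0.12309]
    [+0.37318 +0.87588 -0.30589]
    [+0.23784 +0.22837 +0.94408]
t = (-0.5544, 0.2180, 1.3399) m
M0: Pc = R·M0+t = (-0.68989, +0.26953, +1.33893); u = 536.7·(-0.68989)/1.33893 + 311.4 = 34.8642, v = 664.3·(+0.26953)/1.33893 + 253.6 = 387.3240
M1: Pc = R·M1+t = (-0.50605, +0.34603, +1.38769); u = 536.7·(-0.50605)/1.38769 + 311.4 = 115.6802, v = 664.3·(+0.34603)/1.38769 + 253.6 = 419.2477
M2: Pc = R·M2+t = (-0.41891, +0.16647, +1.34087); u = 536.7·(-0.41891)/1.34087 + 311.4 = 143.7245, v = 664.3·(+0.16647)/1.34087 + 253.6 = 336.0747
M3: Pc = R·M3+t = (-0.60275, +0.08997, +1.29211); u = 536.7·(-0.60275)/1.29211 + 311.4 = 61.0387, v = 664.3·(+0.08997)/1.29211 + 253.6 = 299.8559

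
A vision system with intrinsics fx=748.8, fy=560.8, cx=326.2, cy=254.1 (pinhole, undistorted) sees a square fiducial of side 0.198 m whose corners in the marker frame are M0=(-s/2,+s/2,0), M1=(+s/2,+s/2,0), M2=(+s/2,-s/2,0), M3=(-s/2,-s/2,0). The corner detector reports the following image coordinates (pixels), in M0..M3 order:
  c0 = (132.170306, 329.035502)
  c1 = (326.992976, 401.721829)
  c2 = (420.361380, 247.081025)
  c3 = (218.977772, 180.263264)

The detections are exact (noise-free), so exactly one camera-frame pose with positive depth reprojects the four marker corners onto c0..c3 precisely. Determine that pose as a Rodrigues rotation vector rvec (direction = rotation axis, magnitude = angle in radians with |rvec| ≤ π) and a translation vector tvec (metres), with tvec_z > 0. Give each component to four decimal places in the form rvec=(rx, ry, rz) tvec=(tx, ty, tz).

Intrinsics K: fx=748.8, fy=560.8, cx=326.2, cy=254.1
Marker side s = 0.198 m; corners in marker frame (Z=0):
  M0 = (-0.0990, +0.0990, 0)
  M1 = (+0.0990, +0.0990, 0)
  M2 = (+0.0990, -0.0990, 0)
  M3 = (-0.0990, -0.0990, 0)
Detected image corners:
  c0 = (132.170306, 329.035502) px
  c1 = (326.992976, 401.721829) px
  c2 = (420.361380, 247.081025) px
  c3 = (218.977772, 180.263264) px
Planar DLT: solve 8×8 A·h = b for H (H[2,2]=1):
  H  [+938.57066 -436.80815 +272.12811]
  H  [+287.17902 +784.64260 +289.23493]
  H  [-0.22519 +0.06486 +1.00000]
B = K⁻¹H; ‖b₁‖=1.501501, ‖b₂‖=1.501501; λ = 2/(‖b₁‖+‖b₂‖) = 0.666000, sign → tz>0 ⇒ λ=+0.666000
r₁ = λ·B[:,0] = (+0.90012,+0.40901,-0.14998); r₂ = λ·B[:,1] = (-0.40733,+0.91226,+0.04320)
r₃ = r₁×r₂ = (+0.15449,+0.02221,+0.98775); SVD([r₁ r₂ r₃]) → R = UVᵀ:
  R  [+0.90012 -0.40733 +0.15449]
  R  [+0.40901 +0.91226 +0.02221]
  R  [-0.14998 +0.04320 +0.98775]
t = (-0.04809, +0.04173, +0.66600) m
tr R = 2.800128; θ = arccos((tr R − 1)/2) = 0.450880 rad = 25.833°
axis k = ((R−Rᵀ)₃₂, (R−Rᵀ)₁₃, (R−Rᵀ)₂₁) / (2 sinθ) = (+0.024082, +0.349353, +0.936682)
rvec = θ·k = (+0.010858, +0.157516, +0.422331)

rvec=(0.0109, 0.1575, 0.4223) tvec=(-0.0481, 0.0417, 0.6660)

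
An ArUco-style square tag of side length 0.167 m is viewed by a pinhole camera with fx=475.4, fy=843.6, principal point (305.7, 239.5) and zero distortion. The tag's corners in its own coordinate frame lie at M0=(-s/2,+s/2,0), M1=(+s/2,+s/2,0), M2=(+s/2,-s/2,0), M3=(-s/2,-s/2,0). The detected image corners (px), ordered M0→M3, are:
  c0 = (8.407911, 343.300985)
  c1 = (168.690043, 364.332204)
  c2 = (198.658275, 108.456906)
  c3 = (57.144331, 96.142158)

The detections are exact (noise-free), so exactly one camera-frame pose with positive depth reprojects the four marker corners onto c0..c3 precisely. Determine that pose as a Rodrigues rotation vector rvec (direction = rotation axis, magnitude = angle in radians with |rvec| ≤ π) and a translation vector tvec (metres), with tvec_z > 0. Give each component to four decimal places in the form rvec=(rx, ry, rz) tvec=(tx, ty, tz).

Intrinsics K: fx=475.4, fy=843.6, cx=305.7, cy=239.5
Marker side s = 0.167 m; corners in marker frame (Z=0):
  M0 = (-0.0835, +0.0835, 0)
  M1 = (+0.0835, +0.0835, 0)
  M2 = (+0.0835, -0.0835, 0)
  M3 = (-0.0835, -0.0835, 0)
Detected image corners:
  c0 = (8.407911, 343.300985) px
  c1 = (168.690043, 364.332204) px
  c2 = (198.658275, 108.456906) px
  c3 = (57.144331, 96.142158) px
Planar DLT: solve 8×8 A·h = b for H (H[2,2]=1):
  H  [+883.07162 -321.36263 +108.53598]
  H  [+62.67294 +1326.65462 +219.70341]
  H  [-0.15546 -0.78531 +1.00000]
B = K⁻¹H; ‖b₁‖=1.967232, ‖b₂‖=1.967232; λ = 2/(‖b₁‖+‖b₂‖) = 0.508328, sign → tz>0 ⇒ λ=+0.508328
r₁ = λ·B[:,0] = (+0.99505,+0.06020,-0.07902); r₂ = λ·B[:,1] = (-0.08692,+0.91274,-0.39920)
r₃ = r₁×r₂ = (+0.04810,+0.40409,+0.91345); SVD([r₁ r₂ r₃]) → R = UVᵀ:
  R  [+0.99505 -0.08692 +0.04810]
  R  [+0.06020 +0.91274 +0.40409]
  R  [-0.07902 -0.39920 +0.91345]
t = (-0.21082, -0.01193, +0.50833) m
tr R = 2.821242; θ = arccos((tr R − 1)/2) = 0.426012 rad = 24.409°
axis k = ((R−Rᵀ)₃₂, (R−Rᵀ)₁₃, (R−Rᵀ)₂₁) / (2 sinθ) = (-0.971933, +0.153811, +0.178011)
rvec = θ·k = (-0.414055, +0.065525, +0.075835)

rvec=(-0.4141, 0.0655, 0.0758) tvec=(-0.2108, -0.0119, 0.5083)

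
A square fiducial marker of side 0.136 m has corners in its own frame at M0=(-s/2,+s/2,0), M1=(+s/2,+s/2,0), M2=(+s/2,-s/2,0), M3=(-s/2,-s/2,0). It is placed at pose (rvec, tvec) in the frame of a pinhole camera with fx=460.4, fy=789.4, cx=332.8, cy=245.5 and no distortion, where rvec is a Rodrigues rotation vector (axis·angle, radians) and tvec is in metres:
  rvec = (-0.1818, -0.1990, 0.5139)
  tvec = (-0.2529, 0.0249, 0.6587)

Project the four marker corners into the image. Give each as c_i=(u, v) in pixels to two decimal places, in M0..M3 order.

Intrinsics K: fx=460.4, fy=789.4, cx=332.8, cy=245.5
Marker side s = 0.136 m; corners in marker frame (Z=0):
  M0 = (-0.0680, +0.0680, 0)
  M1 = (+0.0680, +0.0680, 0)
  M2 = (+0.0680, -0.0680, 0)
  M3 = (-0.0680, -0.0680, 0)
rvec = (-0.1818, -0.1990, 0.5139), |rvec| = θ = 0.58030 rad = 33.249°
Rodrigues: sinθ=0.54827, 1−cosθ=0.16370; R = I + sinθ·[k]× + (1−cosθ)·[k]×²:
    [+0.85237 -0.46795 -0.23344]
    [+0.50313 +0.85555 +0.12205]
    [+0.14260 -0.22148 +0.96468]
t = (-0.2529, 0.0249, 0.6587) m
M0: Pc = R·M0+t = (-0.34268, +0.04886, +0.63394); u = 460.4·(-0.34268)/0.63394 + 332.8 = 83.9278, v = 789.4·(+0.04886)/0.63394 + 245.5 = 306.3476
M1: Pc = R·M1+t = (-0.22676, +0.11729, +0.65334); u = 460.4·(-0.22676)/0.65334 + 332.8 = 173.0044, v = 789.4·(+0.11729)/0.65334 + 245.5 = 387.2169
M2: Pc = R·M2+t = (-0.16312, +0.00094, +0.68346); u = 460.4·(-0.16312)/0.68346 + 332.8 = 222.9180, v = 789.4·(+0.00094)/0.68346 + 245.5 = 246.5801
M3: Pc = R·M3+t = (-0.27904, -0.06749, +0.66406); u = 460.4·(-0.27904)/0.66406 + 332.8 = 139.3396, v = 789.4·(-0.06749)/0.66406 + 245.5 = 165.2718

c0=(83.93, 306.35) c1=(173.00, 387.22) c2=(222.92, 246.58) c3=(139.34, 165.27)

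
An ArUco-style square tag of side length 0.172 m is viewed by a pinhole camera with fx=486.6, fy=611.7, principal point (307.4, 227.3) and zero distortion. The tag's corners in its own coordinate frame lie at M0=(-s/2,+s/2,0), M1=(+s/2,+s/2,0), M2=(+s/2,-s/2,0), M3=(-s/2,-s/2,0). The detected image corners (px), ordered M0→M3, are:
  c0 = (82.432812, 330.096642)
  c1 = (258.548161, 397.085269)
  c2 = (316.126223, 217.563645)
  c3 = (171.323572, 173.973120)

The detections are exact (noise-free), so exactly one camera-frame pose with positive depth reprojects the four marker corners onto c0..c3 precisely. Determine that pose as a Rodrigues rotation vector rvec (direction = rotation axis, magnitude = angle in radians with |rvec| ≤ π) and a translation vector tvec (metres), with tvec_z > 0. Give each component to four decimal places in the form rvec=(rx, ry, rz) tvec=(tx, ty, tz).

Intrinsics K: fx=486.6, fy=611.7, cx=307.4, cy=227.3
Marker side s = 0.172 m; corners in marker frame (Z=0):
  M0 = (-0.0860, +0.0860, 0)
  M1 = (+0.0860, +0.0860, 0)
  M2 = (+0.0860, -0.0860, 0)
  M3 = (-0.0860, -0.0860, 0)
Detected image corners:
  c0 = (82.432812, 330.096642) px
  c1 = (258.548161, 397.085269) px
  c2 = (316.126223, 217.563645) px
  c3 = (171.323572, 173.973120) px
Planar DLT: solve 8×8 A·h = b for H (H[2,2]=1):
  H  [+844.02172 -699.62260 +208.60635]
  H  [+207.60294 +607.70853 +269.33889]
  H  [-0.37971 -1.30786 +1.00000]
B = K⁻¹H; ‖b₁‖=2.067200, ‖b₂‖=2.067200; λ = 2/(‖b₁‖+‖b₂‖) = 0.483746, sign → tz>0 ⇒ λ=+0.483746
r₁ = λ·B[:,0] = (+0.95511,+0.23243,-0.18368); r₂ = λ·B[:,1] = (-0.29584,+0.71568,-0.63267)
r₃ = r₁×r₂ = (-0.01559,+0.65861,+0.75232); SVD([r₁ r₂ r₃]) → R = UVᵀ:
  R  [+0.95511 -0.29584 -0.01559]
  R  [+0.23243 +0.71568 +0.65861]
  R  [-0.18368 -0.63267 +0.75232]
t = (-0.09821, +0.03325, +0.48375) m
tr R = 2.423112; θ = arccos((tr R − 1)/2) = 0.779086 rad = 44.638°
axis k = ((R−Rᵀ)₃₂, (R−Rᵀ)₁₃, (R−Rᵀ)₂₁) / (2 sinθ) = (-0.918898, +0.119615, +0.375925)
rvec = θ·k = (-0.715900, +0.093190, +0.292878)

rvec=(-0.7159, 0.0932, 0.2929) tvec=(-0.0982, 0.0332, 0.4837)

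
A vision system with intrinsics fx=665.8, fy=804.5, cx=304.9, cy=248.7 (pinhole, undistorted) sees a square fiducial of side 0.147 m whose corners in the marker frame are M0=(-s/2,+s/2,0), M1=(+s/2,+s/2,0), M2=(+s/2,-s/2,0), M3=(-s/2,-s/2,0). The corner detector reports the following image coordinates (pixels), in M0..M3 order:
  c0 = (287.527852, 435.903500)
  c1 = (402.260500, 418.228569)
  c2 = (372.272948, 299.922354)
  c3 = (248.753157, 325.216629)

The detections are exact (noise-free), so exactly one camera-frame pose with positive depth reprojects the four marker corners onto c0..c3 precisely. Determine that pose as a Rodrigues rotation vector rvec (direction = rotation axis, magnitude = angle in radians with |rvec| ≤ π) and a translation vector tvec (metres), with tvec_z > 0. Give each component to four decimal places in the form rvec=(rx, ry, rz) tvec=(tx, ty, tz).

Intrinsics K: fx=665.8, fy=804.5, cx=304.9, cy=248.7
Marker side s = 0.147 m; corners in marker frame (Z=0):
  M0 = (-0.0735, +0.0735, 0)
  M1 = (+0.0735, +0.0735, 0)
  M2 = (+0.0735, -0.0735, 0)
  M3 = (-0.0735, -0.0735, 0)
Detected image corners:
  c0 = (287.527852, 435.903500) px
  c1 = (402.260500, 418.228569) px
  c2 = (372.272948, 299.922354) px
  c3 = (248.753157, 325.216629) px
Planar DLT: solve 8×8 A·h = b for H (H[2,2]=1):
  H  [+697.60607 +431.23925 +326.97265]
  H  [-270.79320 +1000.11358 +372.61076]
  H  [-0.34012 +0.59995 +1.00000]
B = K⁻¹H; ‖b₁‖=1.271900, ‖b₂‖=1.271900; λ = 2/(‖b₁‖+‖b₂‖) = 0.786225, sign → tz>0 ⇒ λ=+0.786225
r₁ = λ·B[:,0] = (+0.94624,-0.18198,-0.26741); r₂ = λ·B[:,1] = (+0.29323,+0.83158,+0.47170)
r₃ = r₁×r₂ = (+0.13653,-0.52475,+0.84023); SVD([r₁ r₂ r₃]) → R = UVᵀ:
  R  [+0.94624 +0.29323 +0.13653]
  R  [-0.18198 +0.83158 -0.52475]
  R  [-0.26741 +0.47170 +0.84023]
t = (+0.02606, +0.12110, +0.78623) m
tr R = 2.618053; θ = arccos((tr R − 1)/2) = 0.628302 rad = 35.999°
axis k = ((R−Rᵀ)₃₂, (R−Rᵀ)₁₃, (R−Rᵀ)₂₁) / (2 sinθ) = (+0.847651, +0.343624, -0.404240)
rvec = θ·k = (+0.532581, +0.215900, -0.253985)

rvec=(0.5326, 0.2159, -0.2540) tvec=(0.0261, 0.1211, 0.7862)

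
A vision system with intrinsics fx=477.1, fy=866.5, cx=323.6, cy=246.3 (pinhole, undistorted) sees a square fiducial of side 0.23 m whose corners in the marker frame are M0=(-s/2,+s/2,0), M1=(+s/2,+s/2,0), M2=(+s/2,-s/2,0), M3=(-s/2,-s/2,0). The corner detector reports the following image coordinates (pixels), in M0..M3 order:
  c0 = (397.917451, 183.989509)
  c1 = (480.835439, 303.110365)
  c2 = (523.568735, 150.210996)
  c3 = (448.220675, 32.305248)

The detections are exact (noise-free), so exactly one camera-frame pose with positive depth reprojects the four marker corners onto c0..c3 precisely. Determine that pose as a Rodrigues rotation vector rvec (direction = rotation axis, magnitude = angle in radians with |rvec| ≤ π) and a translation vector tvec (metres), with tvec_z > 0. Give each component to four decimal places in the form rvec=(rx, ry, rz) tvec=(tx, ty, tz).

rvec=(-0.2383, -0.2929, 0.5987) tvec=(0.2985, -0.0936, 1.0119)

Intrinsics K: fx=477.1, fy=866.5, cx=323.6, cy=246.3
Marker side s = 0.23 m; corners in marker frame (Z=0):
  M0 = (-0.1150, +0.1150, 0)
  M1 = (+0.1150, +0.1150, 0)
  M2 = (+0.1150, -0.1150, 0)
  M3 = (-0.1150, -0.1150, 0)
Detected image corners:
  c0 = (397.917451, 183.989509) px
  c1 = (480.835439, 303.110365) px
  c2 = (523.568735, 150.210996) px
  c3 = (448.220675, 32.305248) px
Planar DLT: solve 8×8 A·h = b for H (H[2,2]=1):
  H  [+435.21810 -340.37363 +464.33848]
  H  [+548.37594 +612.08413 +166.13371]
  H  [+0.19827 -0.29936 +1.00000]
B = K⁻¹H; ‖b₁‖=0.988201, ‖b₂‖=0.988201; λ = 2/(‖b₁‖+‖b₂‖) = 1.011940, sign → tz>0 ⇒ λ=+1.011940
r₁ = λ·B[:,0] = (+0.78702,+0.58339,+0.20064); r₂ = λ·B[:,1] = (-0.51647,+0.80093,-0.30294)
r₃ = r₁×r₂ = (-0.33743,+0.13479,+0.93165); SVD([r₁ r₂ r₃]) → R = UVᵀ:
  R  [+0.78702 -0.51647 -0.33743]
  R  [+0.58339 +0.80093 +0.13479]
  R  [+0.20064 -0.30294 +0.93165]
t = (+0.29851, -0.09362, +1.01194) m
tr R = 2.519601; θ = arccos((tr R − 1)/2) = 0.707790 rad = 40.553°
axis k = ((R−Rᵀ)₃₂, (R−Rᵀ)₁₃, (R−Rᵀ)₂₁) / (2 sinθ) = (-0.336634, -0.413800, +0.845841)
rvec = θ·k = (-0.238266, -0.292883, +0.598678)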